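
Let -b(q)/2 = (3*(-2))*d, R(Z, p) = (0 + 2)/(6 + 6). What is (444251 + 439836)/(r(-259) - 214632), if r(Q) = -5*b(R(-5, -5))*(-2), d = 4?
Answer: -884087/214152 ≈ -4.1283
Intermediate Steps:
R(Z, p) = 1/6 (R(Z, p) = 2/12 = 2*(1/12) = 1/6)
b(q) = 48 (b(q) = -2*3*(-2)*4 = -(-12)*4 = -2*(-24) = 48)
r(Q) = 480 (r(Q) = -5*48*(-2) = -240*(-2) = 480)
(444251 + 439836)/(r(-259) - 214632) = (444251 + 439836)/(480 - 214632) = 884087/(-214152) = 884087*(-1/214152) = -884087/214152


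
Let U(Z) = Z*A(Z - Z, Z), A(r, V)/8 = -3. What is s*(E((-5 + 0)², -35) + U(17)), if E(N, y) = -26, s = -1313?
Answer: 569842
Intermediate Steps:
A(r, V) = -24 (A(r, V) = 8*(-3) = -24)
U(Z) = -24*Z (U(Z) = Z*(-24) = -24*Z)
s*(E((-5 + 0)², -35) + U(17)) = -1313*(-26 - 24*17) = -1313*(-26 - 408) = -1313*(-434) = 569842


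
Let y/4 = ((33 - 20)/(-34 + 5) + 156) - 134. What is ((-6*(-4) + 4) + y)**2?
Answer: 10969344/841 ≈ 13043.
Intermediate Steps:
y = 2500/29 (y = 4*(((33 - 20)/(-34 + 5) + 156) - 134) = 4*((13/(-29) + 156) - 134) = 4*((13*(-1/29) + 156) - 134) = 4*((-13/29 + 156) - 134) = 4*(4511/29 - 134) = 4*(625/29) = 2500/29 ≈ 86.207)
((-6*(-4) + 4) + y)**2 = ((-6*(-4) + 4) + 2500/29)**2 = ((24 + 4) + 2500/29)**2 = (28 + 2500/29)**2 = (3312/29)**2 = 10969344/841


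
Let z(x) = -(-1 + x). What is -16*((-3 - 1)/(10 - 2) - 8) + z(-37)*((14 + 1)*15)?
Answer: 8686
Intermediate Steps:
z(x) = 1 - x
-16*((-3 - 1)/(10 - 2) - 8) + z(-37)*((14 + 1)*15) = -16*((-3 - 1)/(10 - 2) - 8) + (1 - 1*(-37))*((14 + 1)*15) = -16*(-4/8 - 8) + (1 + 37)*(15*15) = -16*(-4*⅛ - 8) + 38*225 = -16*(-½ - 8) + 8550 = -16*(-17/2) + 8550 = 136 + 8550 = 8686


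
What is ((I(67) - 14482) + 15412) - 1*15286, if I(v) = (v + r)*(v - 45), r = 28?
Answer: -12266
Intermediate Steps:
I(v) = (-45 + v)*(28 + v) (I(v) = (v + 28)*(v - 45) = (28 + v)*(-45 + v) = (-45 + v)*(28 + v))
((I(67) - 14482) + 15412) - 1*15286 = (((-1260 + 67² - 17*67) - 14482) + 15412) - 1*15286 = (((-1260 + 4489 - 1139) - 14482) + 15412) - 15286 = ((2090 - 14482) + 15412) - 15286 = (-12392 + 15412) - 15286 = 3020 - 15286 = -12266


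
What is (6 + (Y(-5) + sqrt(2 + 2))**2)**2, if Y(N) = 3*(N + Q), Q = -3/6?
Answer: 748225/16 ≈ 46764.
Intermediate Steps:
Q = -1/2 (Q = -3*1/6 = -1/2 ≈ -0.50000)
Y(N) = -3/2 + 3*N (Y(N) = 3*(N - 1/2) = 3*(-1/2 + N) = -3/2 + 3*N)
(6 + (Y(-5) + sqrt(2 + 2))**2)**2 = (6 + ((-3/2 + 3*(-5)) + sqrt(2 + 2))**2)**2 = (6 + ((-3/2 - 15) + sqrt(4))**2)**2 = (6 + (-33/2 + 2)**2)**2 = (6 + (-29/2)**2)**2 = (6 + 841/4)**2 = (865/4)**2 = 748225/16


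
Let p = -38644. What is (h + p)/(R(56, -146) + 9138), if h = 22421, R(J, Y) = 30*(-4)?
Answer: -16223/9018 ≈ -1.7990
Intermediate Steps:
R(J, Y) = -120
(h + p)/(R(56, -146) + 9138) = (22421 - 38644)/(-120 + 9138) = -16223/9018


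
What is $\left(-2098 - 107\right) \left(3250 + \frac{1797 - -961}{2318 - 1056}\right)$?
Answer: $- \frac{4524944445}{631} \approx -7.1711 \cdot 10^{6}$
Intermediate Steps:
$\left(-2098 - 107\right) \left(3250 + \frac{1797 - -961}{2318 - 1056}\right) = - 2205 \left(3250 + \frac{1797 + 961}{1262}\right) = - 2205 \left(3250 + 2758 \cdot \frac{1}{1262}\right) = - 2205 \left(3250 + \frac{1379}{631}\right) = \left(-2205\right) \frac{2052129}{631} = - \frac{4524944445}{631}$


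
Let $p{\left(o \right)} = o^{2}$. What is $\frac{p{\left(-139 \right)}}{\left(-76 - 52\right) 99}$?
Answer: $- \frac{19321}{12672} \approx -1.5247$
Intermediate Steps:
$\frac{p{\left(-139 \right)}}{\left(-76 - 52\right) 99} = \frac{\left(-139\right)^{2}}{\left(-76 - 52\right) 99} = \frac{19321}{\left(-128\right) 99} = \frac{19321}{-12672} = 19321 \left(- \frac{1}{12672}\right) = - \frac{19321}{12672}$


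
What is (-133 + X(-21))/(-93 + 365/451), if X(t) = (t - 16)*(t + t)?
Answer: -640871/41578 ≈ -15.414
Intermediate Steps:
X(t) = 2*t*(-16 + t) (X(t) = (-16 + t)*(2*t) = 2*t*(-16 + t))
(-133 + X(-21))/(-93 + 365/451) = (-133 + 2*(-21)*(-16 - 21))/(-93 + 365/451) = (-133 + 2*(-21)*(-37))/(-93 + 365*(1/451)) = (-133 + 1554)/(-93 + 365/451) = 1421/(-41578/451) = 1421*(-451/41578) = -640871/41578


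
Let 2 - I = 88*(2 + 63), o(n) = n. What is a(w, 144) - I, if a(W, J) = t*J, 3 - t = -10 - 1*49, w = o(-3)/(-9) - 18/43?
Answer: 14646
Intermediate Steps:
w = -11/129 (w = -3/(-9) - 18/43 = -3*(-⅑) - 18*1/43 = ⅓ - 18/43 = -11/129 ≈ -0.085271)
t = 62 (t = 3 - (-10 - 1*49) = 3 - (-10 - 49) = 3 - 1*(-59) = 3 + 59 = 62)
a(W, J) = 62*J
I = -5718 (I = 2 - 88*(2 + 63) = 2 - 88*65 = 2 - 1*5720 = 2 - 5720 = -5718)
a(w, 144) - I = 62*144 - 1*(-5718) = 8928 + 5718 = 14646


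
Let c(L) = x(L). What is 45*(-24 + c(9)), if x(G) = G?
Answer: -675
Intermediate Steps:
c(L) = L
45*(-24 + c(9)) = 45*(-24 + 9) = 45*(-15) = -675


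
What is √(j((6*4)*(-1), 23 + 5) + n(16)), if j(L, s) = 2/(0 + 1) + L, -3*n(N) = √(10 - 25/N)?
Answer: √(-88 - √15)/2 ≈ 4.7925*I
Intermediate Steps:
n(N) = -√(10 - 25/N)/3
j(L, s) = 2 + L (j(L, s) = 2/1 + L = 1*2 + L = 2 + L)
√(j((6*4)*(-1), 23 + 5) + n(16)) = √((2 + (6*4)*(-1)) - √(10 - 25/16)/3) = √((2 + 24*(-1)) - √(10 - 25*1/16)/3) = √((2 - 24) - √(10 - 25/16)/3) = √(-22 - √15/4)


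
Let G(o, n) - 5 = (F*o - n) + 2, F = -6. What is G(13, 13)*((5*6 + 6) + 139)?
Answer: -14700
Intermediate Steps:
G(o, n) = 7 - n - 6*o (G(o, n) = 5 + ((-6*o - n) + 2) = 5 + ((-n - 6*o) + 2) = 5 + (2 - n - 6*o) = 7 - n - 6*o)
G(13, 13)*((5*6 + 6) + 139) = (7 - 1*13 - 6*13)*((5*6 + 6) + 139) = (7 - 13 - 78)*((30 + 6) + 139) = -84*(36 + 139) = -84*175 = -14700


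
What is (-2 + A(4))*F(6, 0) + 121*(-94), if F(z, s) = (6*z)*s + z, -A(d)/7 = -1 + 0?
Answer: -11344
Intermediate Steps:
A(d) = 7 (A(d) = -7*(-1 + 0) = -7*(-1) = 7)
F(z, s) = z + 6*s*z (F(z, s) = 6*s*z + z = z + 6*s*z)
(-2 + A(4))*F(6, 0) + 121*(-94) = (-2 + 7)*(6*(1 + 6*0)) + 121*(-94) = 5*(6*(1 + 0)) - 11374 = 5*(6*1) - 11374 = 5*6 - 11374 = 30 - 11374 = -11344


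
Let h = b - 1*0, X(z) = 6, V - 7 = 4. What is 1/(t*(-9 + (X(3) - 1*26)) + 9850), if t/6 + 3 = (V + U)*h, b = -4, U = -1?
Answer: 1/17332 ≈ 5.7697e-5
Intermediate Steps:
V = 11 (V = 7 + 4 = 11)
h = -4 (h = -4 - 1*0 = -4 + 0 = -4)
t = -258 (t = -18 + 6*((11 - 1)*(-4)) = -18 + 6*(10*(-4)) = -18 + 6*(-40) = -18 - 240 = -258)
1/(t*(-9 + (X(3) - 1*26)) + 9850) = 1/(-258*(-9 + (6 - 1*26)) + 9850) = 1/(-258*(-9 + (6 - 26)) + 9850) = 1/(-258*(-9 - 20) + 9850) = 1/(-258*(-29) + 9850) = 1/(7482 + 9850) = 1/17332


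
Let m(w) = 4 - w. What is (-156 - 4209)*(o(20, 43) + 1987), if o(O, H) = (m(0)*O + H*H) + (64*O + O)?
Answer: -22767840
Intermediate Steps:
o(O, H) = H² + 69*O (o(O, H) = ((4 - 1*0)*O + H*H) + (64*O + O) = ((4 + 0)*O + H²) + 65*O = (4*O + H²) + 65*O = (H² + 4*O) + 65*O = H² + 69*O)
(-156 - 4209)*(o(20, 43) + 1987) = (-156 - 4209)*((43² + 69*20) + 1987) = -4365*((1849 + 1380) + 1987) = -4365*(3229 + 1987) = -4365*5216 = -22767840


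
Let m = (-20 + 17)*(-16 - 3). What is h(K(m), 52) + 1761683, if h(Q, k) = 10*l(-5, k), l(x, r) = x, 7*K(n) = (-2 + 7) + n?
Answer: 1761633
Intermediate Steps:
m = 57 (m = -3*(-19) = 57)
K(n) = 5/7 + n/7 (K(n) = ((-2 + 7) + n)/7 = (5 + n)/7 = 5/7 + n/7)
h(Q, k) = -50 (h(Q, k) = 10*(-5) = -50)
h(K(m), 52) + 1761683 = -50 + 1761683 = 1761633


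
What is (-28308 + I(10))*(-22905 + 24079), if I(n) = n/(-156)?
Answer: -1296113023/39 ≈ -3.3234e+7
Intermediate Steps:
I(n) = -n/156 (I(n) = n*(-1/156) = -n/156)
(-28308 + I(10))*(-22905 + 24079) = (-28308 - 1/156*10)*(-22905 + 24079) = (-28308 - 5/78)*1174 = -2208029/78*1174 = -1296113023/39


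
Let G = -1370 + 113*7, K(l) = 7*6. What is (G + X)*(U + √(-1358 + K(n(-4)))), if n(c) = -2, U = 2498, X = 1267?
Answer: 1718624 + 1376*I*√329 ≈ 1.7186e+6 + 24958.0*I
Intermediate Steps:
K(l) = 42
G = -579 (G = -1370 + 791 = -579)
(G + X)*(U + √(-1358 + K(n(-4)))) = (-579 + 1267)*(2498 + √(-1358 + 42)) = 688*(2498 + √(-1316)) = 688*(2498 + 2*I*√329) = 1718624 + 1376*I*√329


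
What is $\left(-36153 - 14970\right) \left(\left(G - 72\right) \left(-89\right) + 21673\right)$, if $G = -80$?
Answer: $-1799580723$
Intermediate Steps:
$\left(-36153 - 14970\right) \left(\left(G - 72\right) \left(-89\right) + 21673\right) = \left(-36153 - 14970\right) \left(\left(-80 - 72\right) \left(-89\right) + 21673\right) = - 51123 \left(\left(-152\right) \left(-89\right) + 21673\right) = - 51123 \left(13528 + 21673\right) = \left(-51123\right) 35201 = -1799580723$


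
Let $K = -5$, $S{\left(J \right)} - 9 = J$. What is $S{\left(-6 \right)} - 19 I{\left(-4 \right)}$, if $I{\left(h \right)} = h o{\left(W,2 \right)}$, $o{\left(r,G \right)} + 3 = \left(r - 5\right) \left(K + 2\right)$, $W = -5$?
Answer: $2055$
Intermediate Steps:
$S{\left(J \right)} = 9 + J$
$o{\left(r,G \right)} = 12 - 3 r$ ($o{\left(r,G \right)} = -3 + \left(r - 5\right) \left(-5 + 2\right) = -3 + \left(-5 + r\right) \left(-3\right) = -3 - \left(-15 + 3 r\right) = 12 - 3 r$)
$I{\left(h \right)} = 27 h$ ($I{\left(h \right)} = h \left(12 - -15\right) = h \left(12 + 15\right) = h 27 = 27 h$)
$S{\left(-6 \right)} - 19 I{\left(-4 \right)} = \left(9 - 6\right) - 19 \cdot 27 \left(-4\right) = 3 - -2052 = 3 + 2052 = 2055$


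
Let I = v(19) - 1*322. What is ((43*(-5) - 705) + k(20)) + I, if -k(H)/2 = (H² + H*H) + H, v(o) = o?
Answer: -2863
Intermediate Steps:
I = -303 (I = 19 - 1*322 = 19 - 322 = -303)
k(H) = -4*H² - 2*H (k(H) = -2*((H² + H*H) + H) = -2*((H² + H²) + H) = -2*(2*H² + H) = -2*(H + 2*H²) = -4*H² - 2*H)
((43*(-5) - 705) + k(20)) + I = ((43*(-5) - 705) - 2*20*(1 + 2*20)) - 303 = ((-215 - 705) - 2*20*(1 + 40)) - 303 = (-920 - 2*20*41) - 303 = (-920 - 1640) - 303 = -2560 - 303 = -2863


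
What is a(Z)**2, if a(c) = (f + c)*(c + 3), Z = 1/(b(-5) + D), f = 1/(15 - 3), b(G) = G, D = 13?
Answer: 15625/36864 ≈ 0.42386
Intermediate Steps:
f = 1/12 ≈ 0.083333
Z = 1/8 (Z = 1/(-5 + 13) = 1/8 ≈ 0.12500)
a(c) = (3 + c)*(1/12 + c) (a(c) = (1/12 + c)*(c + 3) = (1/12 + c)*(3 + c) = (3 + c)*(1/12 + c))
a(Z)**2 = (1/4 + (1/8)**2 + (37/12)*(1/8))**2 = (1/4 + 1/64 + 37/96)**2 = (125/192)**2 = 15625/36864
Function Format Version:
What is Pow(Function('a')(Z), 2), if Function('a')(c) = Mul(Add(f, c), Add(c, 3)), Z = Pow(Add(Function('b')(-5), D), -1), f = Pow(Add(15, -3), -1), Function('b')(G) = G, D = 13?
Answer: Rational(15625, 36864) ≈ 0.42386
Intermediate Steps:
f = Rational(1, 12) (f = Pow(12, -1) = Rational(1, 12) ≈ 0.083333)
Z = Rational(1, 8) (Z = Pow(Add(-5, 13), -1) = Pow(8, -1) = Rational(1, 8) ≈ 0.12500)
Function('a')(c) = Mul(Add(3, c), Add(Rational(1, 12), c)) (Function('a')(c) = Mul(Add(Rational(1, 12), c), Add(c, 3)) = Mul(Add(Rational(1, 12), c), Add(3, c)) = Mul(Add(3, c), Add(Rational(1, 12), c)))
Pow(Function('a')(Z), 2) = Pow(Add(Rational(1, 4), Pow(Rational(1, 8), 2), Mul(Rational(37, 12), Rational(1, 8))), 2) = Pow(Add(Rational(1, 4), Rational(1, 64), Rational(37, 96)), 2) = Pow(Rational(125, 192), 2) = Rational(15625, 36864)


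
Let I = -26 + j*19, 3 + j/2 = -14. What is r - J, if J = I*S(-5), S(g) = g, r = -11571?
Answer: -14931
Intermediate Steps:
j = -34 (j = -6 + 2*(-14) = -6 - 28 = -34)
I = -672 (I = -26 - 34*19 = -26 - 646 = -672)
J = 3360 (J = -672*(-5) = 3360)
r - J = -11571 - 1*3360 = -11571 - 3360 = -14931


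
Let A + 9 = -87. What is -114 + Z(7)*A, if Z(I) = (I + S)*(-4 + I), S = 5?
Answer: -3570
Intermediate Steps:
A = -96 (A = -9 - 87 = -96)
Z(I) = (-4 + I)*(5 + I) (Z(I) = (I + 5)*(-4 + I) = (5 + I)*(-4 + I) = (-4 + I)*(5 + I))
-114 + Z(7)*A = -114 + (-20 + 7 + 7**2)*(-96) = -114 + (-20 + 7 + 49)*(-96) = -114 + 36*(-96) = -114 - 3456 = -3570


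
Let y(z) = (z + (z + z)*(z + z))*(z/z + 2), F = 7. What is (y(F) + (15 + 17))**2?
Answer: 410881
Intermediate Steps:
y(z) = 3*z + 12*z**2 (y(z) = (z + (2*z)*(2*z))*(1 + 2) = (z + 4*z**2)*3 = 3*z + 12*z**2)
(y(F) + (15 + 17))**2 = (3*7*(1 + 4*7) + (15 + 17))**2 = (3*7*(1 + 28) + 32)**2 = (3*7*29 + 32)**2 = (609 + 32)**2 = 641**2 = 410881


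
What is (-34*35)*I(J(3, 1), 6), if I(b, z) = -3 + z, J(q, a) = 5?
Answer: -3570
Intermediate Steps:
(-34*35)*I(J(3, 1), 6) = (-34*35)*(-3 + 6) = -1190*3 = -3570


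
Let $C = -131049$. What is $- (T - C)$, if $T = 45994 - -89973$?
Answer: $-267016$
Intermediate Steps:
$T = 135967$ ($T = 45994 + 89973 = 135967$)
$- (T - C) = - (135967 - -131049) = - (135967 + 131049) = \left(-1\right) 267016 = -267016$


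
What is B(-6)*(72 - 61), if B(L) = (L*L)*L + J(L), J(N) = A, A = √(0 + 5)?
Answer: -2376 + 11*√5 ≈ -2351.4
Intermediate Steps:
A = √5 ≈ 2.2361
J(N) = √5
B(L) = √5 + L³ (B(L) = (L*L)*L + √5 = L²*L + √5 = L³ + √5 = √5 + L³)
B(-6)*(72 - 61) = (√5 + (-6)³)*(72 - 61) = (√5 - 216)*11 = (-216 + √5)*11 = -2376 + 11*√5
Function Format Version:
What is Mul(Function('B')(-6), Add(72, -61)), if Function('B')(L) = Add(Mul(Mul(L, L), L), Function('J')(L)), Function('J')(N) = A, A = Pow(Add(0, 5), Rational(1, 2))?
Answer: Add(-2376, Mul(11, Pow(5, Rational(1, 2)))) ≈ -2351.4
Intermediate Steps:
A = Pow(5, Rational(1, 2)) ≈ 2.2361
Function('J')(N) = Pow(5, Rational(1, 2))
Function('B')(L) = Add(Pow(5, Rational(1, 2)), Pow(L, 3)) (Function('B')(L) = Add(Mul(Mul(L, L), L), Pow(5, Rational(1, 2))) = Add(Mul(Pow(L, 2), L), Pow(5, Rational(1, 2))) = Add(Pow(L, 3), Pow(5, Rational(1, 2))) = Add(Pow(5, Rational(1, 2)), Pow(L, 3)))
Mul(Function('B')(-6), Add(72, -61)) = Mul(Add(Pow(5, Rational(1, 2)), Pow(-6, 3)), Add(72, -61)) = Mul(Add(Pow(5, Rational(1, 2)), -216), 11) = Mul(Add(-216, Pow(5, Rational(1, 2))), 11) = Add(-2376, Mul(11, Pow(5, Rational(1, 2))))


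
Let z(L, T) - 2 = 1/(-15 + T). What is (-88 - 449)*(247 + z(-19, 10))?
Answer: -668028/5 ≈ -1.3361e+5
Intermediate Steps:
z(L, T) = 2 + 1/(-15 + T)
(-88 - 449)*(247 + z(-19, 10)) = (-88 - 449)*(247 + (-29 + 2*10)/(-15 + 10)) = -537*(247 + (-29 + 20)/(-5)) = -537*(247 - 1/5*(-9)) = -537*(247 + 9/5) = -537*1244/5 = -668028/5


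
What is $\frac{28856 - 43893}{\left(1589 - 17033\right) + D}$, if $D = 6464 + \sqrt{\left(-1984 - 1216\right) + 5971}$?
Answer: $\frac{135032260}{80637629} + \frac{15037 \sqrt{2771}}{80637629} \approx 1.6844$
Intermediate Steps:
$D = 6464 + \sqrt{2771}$ ($D = 6464 + \sqrt{-3200 + 5971} = 6464 + \sqrt{2771} \approx 6516.6$)
$\frac{28856 - 43893}{\left(1589 - 17033\right) + D} = \frac{28856 - 43893}{\left(1589 - 17033\right) + \left(6464 + \sqrt{2771}\right)} = - \frac{15037}{\left(1589 - 17033\right) + \left(6464 + \sqrt{2771}\right)} = - \frac{15037}{-15444 + \left(6464 + \sqrt{2771}\right)} = - \frac{15037}{-8980 + \sqrt{2771}}$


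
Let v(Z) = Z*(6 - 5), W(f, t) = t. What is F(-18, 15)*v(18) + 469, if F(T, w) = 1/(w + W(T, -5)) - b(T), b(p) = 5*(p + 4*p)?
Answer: 42854/5 ≈ 8570.8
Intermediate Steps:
b(p) = 25*p (b(p) = 5*(5*p) = 25*p)
v(Z) = Z (v(Z) = Z*1 = Z)
F(T, w) = 1/(-5 + w) - 25*T (F(T, w) = 1/(w - 5) - 25*T = 1/(-5 + w) - 25*T)
F(-18, 15)*v(18) + 469 = ((1 + 125*(-18) - 25*(-18)*15)/(-5 + 15))*18 + 469 = ((1 - 2250 + 6750)/10)*18 + 469 = ((⅒)*4501)*18 + 469 = (4501/10)*18 + 469 = 40509/5 + 469 = 42854/5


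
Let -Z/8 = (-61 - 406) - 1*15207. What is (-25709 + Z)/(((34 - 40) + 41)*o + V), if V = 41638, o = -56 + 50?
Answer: 99683/41428 ≈ 2.4062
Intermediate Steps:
o = -6
Z = 125392 (Z = -8*((-61 - 406) - 1*15207) = -8*(-467 - 15207) = -8*(-15674) = 125392)
(-25709 + Z)/(((34 - 40) + 41)*o + V) = (-25709 + 125392)/(((34 - 40) + 41)*(-6) + 41638) = 99683/((-6 + 41)*(-6) + 41638) = 99683/(35*(-6) + 41638) = 99683/(-210 + 41638) = 99683/41428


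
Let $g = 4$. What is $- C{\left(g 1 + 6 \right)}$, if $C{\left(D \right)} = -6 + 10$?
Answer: $-4$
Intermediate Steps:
$C{\left(D \right)} = 4$
$- C{\left(g 1 + 6 \right)} = \left(-1\right) 4 = -4$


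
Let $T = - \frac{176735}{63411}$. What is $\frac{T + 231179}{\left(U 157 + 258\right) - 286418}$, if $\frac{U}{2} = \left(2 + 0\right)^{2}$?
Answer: $- \frac{7329557417}{9033023772} \approx -0.81142$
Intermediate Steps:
$T = - \frac{176735}{63411}$ ($T = \left(-176735\right) \frac{1}{63411} = - \frac{176735}{63411} \approx -2.7871$)
$U = 8$ ($U = 2 \left(2 + 0\right)^{2} = 2 \cdot 2^{2} = 2 \cdot 4 = 8$)
$\frac{T + 231179}{\left(U 157 + 258\right) - 286418} = \frac{- \frac{176735}{63411} + 231179}{\left(8 \cdot 157 + 258\right) - 286418} = \frac{14659114834}{63411 \left(\left(1256 + 258\right) - 286418\right)} = \frac{14659114834}{63411 \left(1514 - 286418\right)} = \frac{14659114834}{63411 \left(-284904\right)} = \frac{14659114834}{63411} \left(- \frac{1}{284904}\right) = - \frac{7329557417}{9033023772}$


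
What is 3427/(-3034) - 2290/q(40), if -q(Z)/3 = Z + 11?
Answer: 6423529/464202 ≈ 13.838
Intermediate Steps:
q(Z) = -33 - 3*Z (q(Z) = -3*(Z + 11) = -3*(11 + Z) = -33 - 3*Z)
3427/(-3034) - 2290/q(40) = 3427/(-3034) - 2290/(-33 - 3*40) = 3427*(-1/3034) - 2290/(-33 - 120) = -3427/3034 - 2290/(-153) = -3427/3034 - 2290*(-1/153) = -3427/3034 + 2290/153 = 6423529/464202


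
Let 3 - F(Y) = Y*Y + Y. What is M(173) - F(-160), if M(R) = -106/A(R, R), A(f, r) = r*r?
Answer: 761303867/29929 ≈ 25437.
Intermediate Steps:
F(Y) = 3 - Y - Y² (F(Y) = 3 - (Y*Y + Y) = 3 - (Y² + Y) = 3 - (Y + Y²) = 3 + (-Y - Y²) = 3 - Y - Y²)
A(f, r) = r²
M(R) = -106/R²
M(173) - F(-160) = -106/173² - (3 - 1*(-160) - 1*(-160)²) = -106*1/29929 - (3 + 160 - 1*25600) = -106/29929 - (3 + 160 - 25600) = -106/29929 - 1*(-25437) = -106/29929 + 25437 = 761303867/29929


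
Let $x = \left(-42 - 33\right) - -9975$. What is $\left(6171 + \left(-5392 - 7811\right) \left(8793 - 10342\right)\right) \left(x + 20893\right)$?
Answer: $629951431074$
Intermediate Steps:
$x = 9900$ ($x = \left(-42 - 33\right) + 9975 = -75 + 9975 = 9900$)
$\left(6171 + \left(-5392 - 7811\right) \left(8793 - 10342\right)\right) \left(x + 20893\right) = \left(6171 + \left(-5392 - 7811\right) \left(8793 - 10342\right)\right) \left(9900 + 20893\right) = \left(6171 - -20451447\right) 30793 = \left(6171 + 20451447\right) 30793 = 20457618 \cdot 30793 = 629951431074$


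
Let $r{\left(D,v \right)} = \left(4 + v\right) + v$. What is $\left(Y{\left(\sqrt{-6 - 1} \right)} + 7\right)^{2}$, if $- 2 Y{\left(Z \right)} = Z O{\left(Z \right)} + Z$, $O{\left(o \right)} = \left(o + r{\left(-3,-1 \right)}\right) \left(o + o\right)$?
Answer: $\frac{581}{4} + 273 i \sqrt{7} \approx 145.25 + 722.29 i$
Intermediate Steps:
$r{\left(D,v \right)} = 4 + 2 v$
$O{\left(o \right)} = 2 o \left(2 + o\right)$ ($O{\left(o \right)} = \left(o + \left(4 + 2 \left(-1\right)\right)\right) \left(o + o\right) = \left(o + \left(4 - 2\right)\right) 2 o = \left(o + 2\right) 2 o = \left(2 + o\right) 2 o = 2 o \left(2 + o\right)$)
$Y{\left(Z \right)} = - \frac{Z}{2} - Z^{2} \left(2 + Z\right)$ ($Y{\left(Z \right)} = - \frac{Z 2 Z \left(2 + Z\right) + Z}{2} = - \frac{2 Z^{2} \left(2 + Z\right) + Z}{2} = - \frac{Z + 2 Z^{2} \left(2 + Z\right)}{2} = - \frac{Z}{2} - Z^{2} \left(2 + Z\right)$)
$\left(Y{\left(\sqrt{-6 - 1} \right)} + 7\right)^{2} = \left(- \frac{\sqrt{-6 - 1} \left(1 + 2 \sqrt{-6 - 1} \left(2 + \sqrt{-6 - 1}\right)\right)}{2} + 7\right)^{2} = \left(- \frac{\sqrt{-7} \left(1 + 2 \sqrt{-7} \left(2 + \sqrt{-7}\right)\right)}{2} + 7\right)^{2} = \left(- \frac{i \sqrt{7} \left(1 + 2 i \sqrt{7} \left(2 + i \sqrt{7}\right)\right)}{2} + 7\right)^{2} = \left(7 - \frac{i \sqrt{7} \left(1 + 2 i \sqrt{7} \left(2 + i \sqrt{7}\right)\right)}{2}\right)^{2}$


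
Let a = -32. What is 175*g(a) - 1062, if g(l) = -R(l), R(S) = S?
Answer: 4538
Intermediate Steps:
g(l) = -l
175*g(a) - 1062 = 175*(-1*(-32)) - 1062 = 175*32 - 1062 = 5600 - 1062 = 4538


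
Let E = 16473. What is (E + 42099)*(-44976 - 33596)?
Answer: -4602119184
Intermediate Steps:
(E + 42099)*(-44976 - 33596) = (16473 + 42099)*(-44976 - 33596) = 58572*(-78572) = -4602119184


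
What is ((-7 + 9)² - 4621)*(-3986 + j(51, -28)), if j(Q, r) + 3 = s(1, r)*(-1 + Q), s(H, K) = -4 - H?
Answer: 19571463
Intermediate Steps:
j(Q, r) = 2 - 5*Q (j(Q, r) = -3 + (-4 - 1*1)*(-1 + Q) = -3 + (-4 - 1)*(-1 + Q) = -3 - 5*(-1 + Q) = -3 + (5 - 5*Q) = 2 - 5*Q)
((-7 + 9)² - 4621)*(-3986 + j(51, -28)) = ((-7 + 9)² - 4621)*(-3986 + (2 - 5*51)) = (2² - 4621)*(-3986 + (2 - 255)) = (4 - 4621)*(-3986 - 253) = -4617*(-4239) = 19571463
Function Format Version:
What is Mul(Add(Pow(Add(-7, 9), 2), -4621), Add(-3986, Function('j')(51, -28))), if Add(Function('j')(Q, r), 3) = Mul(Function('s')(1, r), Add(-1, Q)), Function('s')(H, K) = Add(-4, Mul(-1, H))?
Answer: 19571463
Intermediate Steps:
Function('j')(Q, r) = Add(2, Mul(-5, Q)) (Function('j')(Q, r) = Add(-3, Mul(Add(-4, Mul(-1, 1)), Add(-1, Q))) = Add(-3, Mul(Add(-4, -1), Add(-1, Q))) = Add(-3, Mul(-5, Add(-1, Q))) = Add(-3, Add(5, Mul(-5, Q))) = Add(2, Mul(-5, Q)))
Mul(Add(Pow(Add(-7, 9), 2), -4621), Add(-3986, Function('j')(51, -28))) = Mul(Add(Pow(Add(-7, 9), 2), -4621), Add(-3986, Add(2, Mul(-5, 51)))) = Mul(Add(Pow(2, 2), -4621), Add(-3986, Add(2, -255))) = Mul(Add(4, -4621), Add(-3986, -253)) = Mul(-4617, -4239) = 19571463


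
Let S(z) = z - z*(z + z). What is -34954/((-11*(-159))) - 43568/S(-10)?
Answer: 1639526/8745 ≈ 187.48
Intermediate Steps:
S(z) = z - 2*z**2 (S(z) = z - z*2*z = z - 2*z**2)
-34954/((-11*(-159))) - 43568/S(-10) = -34954/((-11*(-159))) - 43568*(-1/(10*(1 - 2*(-10)))) = -34954/1749 - 43568*(-1/(10*(1 + 20))) = -34954*1/1749 - 43568/((-10*21)) = -34954/1749 - 43568/(-210) = -34954/1749 - 43568*(-1/210) = -34954/1749 + 3112/15 = 1639526/8745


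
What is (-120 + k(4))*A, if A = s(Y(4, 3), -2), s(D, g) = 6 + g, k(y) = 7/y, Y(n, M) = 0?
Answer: -473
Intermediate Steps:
A = 4 (A = 6 - 2 = 4)
(-120 + k(4))*A = (-120 + 7/4)*4 = -473/4*4 = -473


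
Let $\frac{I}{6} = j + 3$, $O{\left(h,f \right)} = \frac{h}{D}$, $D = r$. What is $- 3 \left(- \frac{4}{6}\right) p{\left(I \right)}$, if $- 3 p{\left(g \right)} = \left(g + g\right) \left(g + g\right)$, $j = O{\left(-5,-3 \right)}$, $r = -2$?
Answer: $-2904$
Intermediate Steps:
$D = -2$
$O{\left(h,f \right)} = - \frac{h}{2}$ ($O{\left(h,f \right)} = \frac{h}{-2} = h \left(- \frac{1}{2}\right) = - \frac{h}{2}$)
$j = \frac{5}{2}$ ($j = \left(- \frac{1}{2}\right) \left(-5\right) = \frac{5}{2} \approx 2.5$)
$I = 33$ ($I = 6 \left(\frac{5}{2} + 3\right) = 6 \cdot \frac{11}{2} = 33$)
$p{\left(g \right)} = - \frac{4 g^{2}}{3}$ ($p{\left(g \right)} = - \frac{\left(g + g\right) \left(g + g\right)}{3} = - \frac{2 g 2 g}{3} = - \frac{4 g^{2}}{3}$)
$- 3 \left(- \frac{4}{6}\right) p{\left(I \right)} = - 3 \left(- \frac{4}{6}\right) \left(- \frac{4 \cdot 33^{2}}{3}\right) = - 3 \left(\left(-4\right) \frac{1}{6}\right) \left(\left(- \frac{4}{3}\right) 1089\right) = \left(-3\right) \left(- \frac{2}{3}\right) \left(-1452\right) = 2 \left(-1452\right) = -2904$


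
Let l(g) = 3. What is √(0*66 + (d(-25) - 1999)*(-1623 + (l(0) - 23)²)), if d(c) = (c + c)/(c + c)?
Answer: 3*√271506 ≈ 1563.2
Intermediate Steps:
d(c) = 1 (d(c) = (2*c)/((2*c)) = (2*c)*(1/(2*c)) = 1)
√(0*66 + (d(-25) - 1999)*(-1623 + (l(0) - 23)²)) = √(0*66 + (1 - 1999)*(-1623 + (3 - 23)²)) = √(0 - 1998*(-1623 + (-20)²)) = √(0 - 1998*(-1623 + 400)) = √(0 - 1998*(-1223)) = √(0 + 2443554) = √2443554 = 3*√271506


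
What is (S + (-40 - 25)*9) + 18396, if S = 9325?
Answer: 27136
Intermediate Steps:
(S + (-40 - 25)*9) + 18396 = (9325 + (-40 - 25)*9) + 18396 = (9325 - 65*9) + 18396 = (9325 - 585) + 18396 = 8740 + 18396 = 27136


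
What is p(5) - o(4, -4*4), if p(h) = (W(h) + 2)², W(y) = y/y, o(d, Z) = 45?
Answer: -36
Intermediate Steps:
W(y) = 1
p(h) = 9 (p(h) = (1 + 2)² = 3² = 9)
p(5) - o(4, -4*4) = 9 - 1*45 = 9 - 45 = -36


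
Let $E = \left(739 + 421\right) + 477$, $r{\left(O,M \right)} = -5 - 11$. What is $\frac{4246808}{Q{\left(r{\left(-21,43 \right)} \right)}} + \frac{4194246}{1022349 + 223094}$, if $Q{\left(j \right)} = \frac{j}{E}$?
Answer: $- \frac{1082293803294049}{2490886} \approx -4.345 \cdot 10^{8}$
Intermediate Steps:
$r{\left(O,M \right)} = -16$ ($r{\left(O,M \right)} = -5 - 11 = -16$)
$E = 1637$ ($E = 1160 + 477 = 1637$)
$Q{\left(j \right)} = \frac{j}{1637}$
$\frac{4246808}{Q{\left(r{\left(-21,43 \right)} \right)}} + \frac{4194246}{1022349 + 223094} = \frac{4246808}{\frac{1}{1637} \left(-16\right)} + \frac{4194246}{1022349 + 223094} = \frac{4246808}{- \frac{16}{1637}} + \frac{4194246}{1245443} = 4246808 \left(- \frac{1637}{16}\right) + 4194246 \cdot \frac{1}{1245443} = - \frac{869003087}{2} + \frac{4194246}{1245443} = - \frac{1082293803294049}{2490886}$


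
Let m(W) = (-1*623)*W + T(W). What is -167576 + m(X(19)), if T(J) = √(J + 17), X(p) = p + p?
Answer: -191250 + √55 ≈ -1.9124e+5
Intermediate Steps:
X(p) = 2*p
T(J) = √(17 + J)
m(W) = √(17 + W) - 623*W (m(W) = (-1*623)*W + √(17 + W) = -623*W + √(17 + W) = √(17 + W) - 623*W)
-167576 + m(X(19)) = -167576 + (√(17 + 2*19) - 1246*19) = -167576 + (√(17 + 38) - 623*38) = -167576 + (√55 - 23674) = -167576 + (-23674 + √55) = -191250 + √55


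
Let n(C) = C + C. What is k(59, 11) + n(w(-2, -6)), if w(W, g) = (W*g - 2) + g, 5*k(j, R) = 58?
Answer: 98/5 ≈ 19.600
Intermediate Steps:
k(j, R) = 58/5 (k(j, R) = (⅕)*58 = 58/5)
w(W, g) = -2 + g + W*g (w(W, g) = (-2 + W*g) + g = -2 + g + W*g)
n(C) = 2*C
k(59, 11) + n(w(-2, -6)) = 58/5 + 2*(-2 - 6 - 2*(-6)) = 58/5 + 2*(-2 - 6 + 12) = 58/5 + 2*4 = 58/5 + 8 = 98/5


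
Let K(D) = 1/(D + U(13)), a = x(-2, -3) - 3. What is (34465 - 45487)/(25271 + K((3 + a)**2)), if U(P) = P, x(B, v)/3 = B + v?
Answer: -874412/2004833 ≈ -0.43615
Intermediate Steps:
x(B, v) = 3*B + 3*v (x(B, v) = 3*(B + v) = 3*B + 3*v)
a = -18 (a = (3*(-2) + 3*(-3)) - 3 = (-6 - 9) - 3 = -15 - 3 = -18)
K(D) = 1/(13 + D) (K(D) = 1/(D + 13) = 1/(13 + D))
(34465 - 45487)/(25271 + K((3 + a)**2)) = (34465 - 45487)/(25271 + 1/(13 + (3 - 18)**2)) = -11022/(25271 + 1/(13 + (-15)**2)) = -11022/(25271 + 1/(13 + 225)) = -11022/(25271 + 1/238) = -11022/6014499/238 = -11022*238/6014499 = -874412/2004833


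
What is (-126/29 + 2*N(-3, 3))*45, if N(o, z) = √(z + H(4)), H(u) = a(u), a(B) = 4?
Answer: -5670/29 + 90*√7 ≈ 42.600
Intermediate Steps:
H(u) = 4
N(o, z) = √(4 + z) (N(o, z) = √(z + 4) = √(4 + z))
(-126/29 + 2*N(-3, 3))*45 = (-126/29 + 2*√(4 + 3))*45 = (-126*1/29 + 2*√7)*45 = (-126/29 + 2*√7)*45 = -5670/29 + 90*√7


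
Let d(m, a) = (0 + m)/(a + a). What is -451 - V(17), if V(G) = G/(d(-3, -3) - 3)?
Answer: -2221/5 ≈ -444.20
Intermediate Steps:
d(m, a) = m/(2*a) (d(m, a) = m/((2*a)) = m*(1/(2*a)) = m/(2*a))
V(G) = -2*G/5 (V(G) = G/((½)*(-3)/(-3) - 3) = G/((½)*(-3)*(-⅓) - 3) = G/(½ - 3) = G/(-5/2) = -2*G/5)
-451 - V(17) = -451 - (-2)*17/5 = -451 - 1*(-34/5) = -451 + 34/5 = -2221/5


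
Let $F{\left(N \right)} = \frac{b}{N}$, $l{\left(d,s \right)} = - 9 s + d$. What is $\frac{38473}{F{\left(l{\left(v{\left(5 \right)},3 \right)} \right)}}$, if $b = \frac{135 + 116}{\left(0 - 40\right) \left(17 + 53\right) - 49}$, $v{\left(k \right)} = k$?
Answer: $\frac{2411410694}{251} \approx 9.6072 \cdot 10^{6}$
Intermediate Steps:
$l{\left(d,s \right)} = d - 9 s$
$b = - \frac{251}{2849}$ ($b = \frac{251}{\left(-40\right) 70 - 49} = \frac{251}{-2800 - 49} = \frac{251}{-2849} = 251 \left(- \frac{1}{2849}\right) = - \frac{251}{2849} \approx -0.088101$)
$F{\left(N \right)} = - \frac{251}{2849 N}$
$\frac{38473}{F{\left(l{\left(v{\left(5 \right)},3 \right)} \right)}} = \frac{38473}{\left(- \frac{251}{2849}\right) \frac{1}{5 - 27}} = \frac{38473}{\left(- \frac{251}{2849}\right) \frac{1}{-22}} = \frac{38473}{\left(- \frac{251}{2849}\right) \left(- \frac{1}{22}\right)} = \frac{38473}{\frac{251}{62678}} = 38473 \cdot \frac{62678}{251} = \frac{2411410694}{251}$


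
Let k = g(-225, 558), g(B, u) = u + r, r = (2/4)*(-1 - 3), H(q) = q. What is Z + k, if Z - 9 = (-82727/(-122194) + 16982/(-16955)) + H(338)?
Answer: 1870162278587/2071799270 ≈ 902.68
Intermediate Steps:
Z = 718241884467/2071799270 (Z = 9 + ((-82727/(-122194) + 16982/(-16955)) + 338) = 9 + ((-82727*(-1/122194) + 16982*(-1/16955)) + 338) = 9 + ((82727/122194 - 16982/16955) + 338) = 9 + (-672462223/2071799270 + 338) = 9 + 699595691037/2071799270 = 718241884467/2071799270 ≈ 346.68)
r = -2 (r = (2*(¼))*(-4) = (½)*(-4) = -2)
g(B, u) = -2 + u (g(B, u) = u - 2 = -2 + u)
k = 556 (k = -2 + 558 = 556)
Z + k = 718241884467/2071799270 + 556 = 1870162278587/2071799270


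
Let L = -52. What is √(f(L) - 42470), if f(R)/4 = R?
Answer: 3*I*√4742 ≈ 206.59*I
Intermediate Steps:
f(R) = 4*R
√(f(L) - 42470) = √(4*(-52) - 42470) = √(-208 - 42470) = √(-42678) = 3*I*√4742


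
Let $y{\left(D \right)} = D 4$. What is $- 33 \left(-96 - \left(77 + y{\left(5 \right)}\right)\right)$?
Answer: $6369$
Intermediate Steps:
$y{\left(D \right)} = 4 D$
$- 33 \left(-96 - \left(77 + y{\left(5 \right)}\right)\right) = - 33 \left(-96 - \left(77 + 4 \cdot 5\right)\right) = - 33 \left(-96 - 97\right) = \left(-33\right) \left(-193\right) = 6369$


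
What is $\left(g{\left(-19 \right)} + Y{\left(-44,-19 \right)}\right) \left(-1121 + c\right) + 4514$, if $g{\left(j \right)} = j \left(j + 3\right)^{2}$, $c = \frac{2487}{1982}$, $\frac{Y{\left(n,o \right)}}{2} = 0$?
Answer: $\frac{5401896094}{991} \approx 5.451 \cdot 10^{6}$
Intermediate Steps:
$Y{\left(n,o \right)} = 0$ ($Y{\left(n,o \right)} = 2 \cdot 0 = 0$)
$c = \frac{2487}{1982}$ ($c = 2487 \cdot \frac{1}{1982} = \frac{2487}{1982} \approx 1.2548$)
$g{\left(j \right)} = j \left(3 + j\right)^{2}$
$\left(g{\left(-19 \right)} + Y{\left(-44,-19 \right)}\right) \left(-1121 + c\right) + 4514 = \left(- 19 \left(3 - 19\right)^{2} + 0\right) \left(-1121 + \frac{2487}{1982}\right) + 4514 = \left(- 19 \left(-16\right)^{2} + 0\right) \left(- \frac{2219335}{1982}\right) + 4514 = \left(\left(-19\right) 256 + 0\right) \left(- \frac{2219335}{1982}\right) + 4514 = \left(-4864 + 0\right) \left(- \frac{2219335}{1982}\right) + 4514 = \left(-4864\right) \left(- \frac{2219335}{1982}\right) + 4514 = \frac{5397422720}{991} + 4514 = \frac{5401896094}{991}$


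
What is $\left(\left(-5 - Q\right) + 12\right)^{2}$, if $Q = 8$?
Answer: $1$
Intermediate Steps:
$\left(\left(-5 - Q\right) + 12\right)^{2} = \left(\left(-5 - 8\right) + 12\right)^{2} = \left(-13 + 12\right)^{2} = \left(-1\right)^{2} = 1$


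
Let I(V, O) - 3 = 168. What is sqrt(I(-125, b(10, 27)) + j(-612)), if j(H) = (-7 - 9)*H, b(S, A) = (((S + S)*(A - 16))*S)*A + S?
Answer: 9*sqrt(123) ≈ 99.815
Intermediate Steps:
b(S, A) = S + 2*A*S**2*(-16 + A) (b(S, A) = (((2*S)*(-16 + A))*S)*A + S = ((2*S*(-16 + A))*S)*A + S = (2*S**2*(-16 + A))*A + S = 2*A*S**2*(-16 + A) + S = S + 2*A*S**2*(-16 + A))
I(V, O) = 171 (I(V, O) = 3 + 168 = 171)
j(H) = -16*H
sqrt(I(-125, b(10, 27)) + j(-612)) = sqrt(171 - 16*(-612)) = sqrt(171 + 9792) = sqrt(9963) = 9*sqrt(123)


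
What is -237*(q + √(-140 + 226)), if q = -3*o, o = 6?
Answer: 4266 - 237*√86 ≈ 2068.2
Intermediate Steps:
q = -18 (q = -3*6 = -18)
-237*(q + √(-140 + 226)) = -237*(-18 + √(-140 + 226)) = -237*(-18 + √86) = 4266 - 237*√86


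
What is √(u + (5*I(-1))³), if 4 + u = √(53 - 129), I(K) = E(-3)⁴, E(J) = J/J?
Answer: √(121 + 2*I*√19) ≈ 11.007 + 0.39601*I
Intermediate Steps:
E(J) = 1
I(K) = 1 (I(K) = 1⁴ = 1)
u = -4 + 2*I*√19 (u = -4 + √(53 - 129) = -4 + √(-76) = -4 + 2*I*√19 ≈ -4.0 + 8.7178*I)
√(u + (5*I(-1))³) = √((-4 + 2*I*√19) + (5*1)³) = √((-4 + 2*I*√19) + 5³) = √((-4 + 2*I*√19) + 125) = √(121 + 2*I*√19)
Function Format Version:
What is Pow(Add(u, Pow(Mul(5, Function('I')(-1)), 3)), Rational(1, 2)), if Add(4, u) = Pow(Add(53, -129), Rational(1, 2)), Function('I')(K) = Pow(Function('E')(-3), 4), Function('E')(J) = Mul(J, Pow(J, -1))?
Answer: Pow(Add(121, Mul(2, I, Pow(19, Rational(1, 2)))), Rational(1, 2)) ≈ Add(11.007, Mul(0.39601, I))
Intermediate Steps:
Function('E')(J) = 1
Function('I')(K) = 1 (Function('I')(K) = Pow(1, 4) = 1)
u = Add(-4, Mul(2, I, Pow(19, Rational(1, 2)))) (u = Add(-4, Pow(Add(53, -129), Rational(1, 2))) = Add(-4, Pow(-76, Rational(1, 2))) = Add(-4, Mul(2, I, Pow(19, Rational(1, 2)))) ≈ Add(-4.0000, Mul(8.7178, I)))
Pow(Add(u, Pow(Mul(5, Function('I')(-1)), 3)), Rational(1, 2)) = Pow(Add(Add(-4, Mul(2, I, Pow(19, Rational(1, 2)))), Pow(Mul(5, 1), 3)), Rational(1, 2)) = Pow(Add(Add(-4, Mul(2, I, Pow(19, Rational(1, 2)))), Pow(5, 3)), Rational(1, 2)) = Pow(Add(Add(-4, Mul(2, I, Pow(19, Rational(1, 2)))), 125), Rational(1, 2)) = Pow(Add(121, Mul(2, I, Pow(19, Rational(1, 2)))), Rational(1, 2))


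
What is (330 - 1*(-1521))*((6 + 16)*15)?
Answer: 610830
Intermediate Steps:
(330 - 1*(-1521))*((6 + 16)*15) = (330 + 1521)*(22*15) = 1851*330 = 610830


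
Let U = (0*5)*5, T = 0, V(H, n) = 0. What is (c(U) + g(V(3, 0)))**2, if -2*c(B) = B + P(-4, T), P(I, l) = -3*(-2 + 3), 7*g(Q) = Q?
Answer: 9/4 ≈ 2.2500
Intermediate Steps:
U = 0 (U = 0*5 = 0)
g(Q) = Q/7
P(I, l) = -3 (P(I, l) = -3*1 = -3)
c(B) = 3/2 - B/2 (c(B) = -(B - 3)/2 = -(-3 + B)/2 = 3/2 - B/2)
(c(U) + g(V(3, 0)))**2 = ((3/2 - 1/2*0) + (1/7)*0)**2 = ((3/2 + 0) + 0)**2 = (3/2 + 0)**2 = (3/2)**2 = 9/4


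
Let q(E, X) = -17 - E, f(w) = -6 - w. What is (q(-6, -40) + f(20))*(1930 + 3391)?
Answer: -196877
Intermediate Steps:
(q(-6, -40) + f(20))*(1930 + 3391) = ((-17 - 1*(-6)) + (-6 - 1*20))*(1930 + 3391) = ((-17 + 6) + (-6 - 20))*5321 = (-11 - 26)*5321 = -37*5321 = -196877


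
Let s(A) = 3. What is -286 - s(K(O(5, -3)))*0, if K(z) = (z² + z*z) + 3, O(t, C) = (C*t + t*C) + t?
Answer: -286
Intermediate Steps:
O(t, C) = t + 2*C*t (O(t, C) = (C*t + C*t) + t = 2*C*t + t = t + 2*C*t)
K(z) = 3 + 2*z² (K(z) = (z² + z²) + 3 = 2*z² + 3 = 3 + 2*z²)
-286 - s(K(O(5, -3)))*0 = -286 - 3*0 = -286 - 1*0 = -286 + 0 = -286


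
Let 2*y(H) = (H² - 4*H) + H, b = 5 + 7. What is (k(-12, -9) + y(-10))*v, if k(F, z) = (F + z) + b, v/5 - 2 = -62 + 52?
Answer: -2240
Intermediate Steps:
b = 12
y(H) = H²/2 - 3*H/2 (y(H) = ((H² - 4*H) + H)/2 = (H² - 3*H)/2 = H²/2 - 3*H/2)
v = -40 (v = 10 + 5*(-62 + 52) = 10 + 5*(-10) = 10 - 50 = -40)
k(F, z) = 12 + F + z (k(F, z) = (F + z) + 12 = 12 + F + z)
(k(-12, -9) + y(-10))*v = ((12 - 12 - 9) + (½)*(-10)*(-3 - 10))*(-40) = (-9 + (½)*(-10)*(-13))*(-40) = (-9 + 65)*(-40) = 56*(-40) = -2240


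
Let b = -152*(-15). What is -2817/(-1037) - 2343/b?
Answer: 1331023/788120 ≈ 1.6889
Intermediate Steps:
b = 2280
-2817/(-1037) - 2343/b = -2817/(-1037) - 2343/2280 = -2817*(-1/1037) - 2343*1/2280 = 2817/1037 - 781/760 = 1331023/788120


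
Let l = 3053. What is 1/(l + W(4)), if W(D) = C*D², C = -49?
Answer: 1/2269 ≈ 0.00044072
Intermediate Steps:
W(D) = -49*D²
1/(l + W(4)) = 1/(3053 - 49*4²) = 1/(3053 - 49*16) = 1/(3053 - 784) = 1/2269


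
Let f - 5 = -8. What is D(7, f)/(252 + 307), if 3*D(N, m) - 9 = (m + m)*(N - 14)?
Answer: 17/559 ≈ 0.030411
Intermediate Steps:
f = -3 (f = 5 - 8 = -3)
D(N, m) = 3 + 2*m*(-14 + N)/3 (D(N, m) = 3 + ((m + m)*(N - 14))/3 = 3 + ((2*m)*(-14 + N))/3 = 3 + (2*m*(-14 + N))/3 = 3 + 2*m*(-14 + N)/3)
D(7, f)/(252 + 307) = (3 - 28/3*(-3) + (2/3)*7*(-3))/(252 + 307) = (3 + 28 - 14)/559 = 17*(1/559) = 17/559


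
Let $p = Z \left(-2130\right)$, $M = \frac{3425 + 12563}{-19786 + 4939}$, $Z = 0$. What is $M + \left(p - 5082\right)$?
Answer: $- \frac{10781206}{2121} \approx -5083.1$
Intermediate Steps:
$M = - \frac{2284}{2121}$ ($M = \frac{15988}{-14847} = 15988 \left(- \frac{1}{14847}\right) = - \frac{2284}{2121} \approx -1.0769$)
$p = 0$ ($p = 0 \left(-2130\right) = 0$)
$M + \left(p - 5082\right) = - \frac{2284}{2121} + \left(0 - 5082\right) = - \frac{2284}{2121} - 5082 = - \frac{10781206}{2121}$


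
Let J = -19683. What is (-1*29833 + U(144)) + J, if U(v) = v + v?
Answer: -49228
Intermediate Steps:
U(v) = 2*v
(-1*29833 + U(144)) + J = (-1*29833 + 2*144) - 19683 = (-29833 + 288) - 19683 = -29545 - 19683 = -49228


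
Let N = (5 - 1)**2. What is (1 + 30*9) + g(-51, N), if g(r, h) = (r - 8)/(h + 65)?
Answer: 21892/81 ≈ 270.27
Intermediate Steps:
N = 16 (N = 4**2 = 16)
g(r, h) = (-8 + r)/(65 + h)
(1 + 30*9) + g(-51, N) = (1 + 30*9) + (-8 - 51)/(65 + 16) = (1 + 270) - 59/81 = 271 + (1/81)*(-59) = 271 - 59/81 = 21892/81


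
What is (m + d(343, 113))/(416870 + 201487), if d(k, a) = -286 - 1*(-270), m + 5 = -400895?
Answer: -400916/618357 ≈ -0.64836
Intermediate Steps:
m = -400900 (m = -5 - 400895 = -400900)
d(k, a) = -16 (d(k, a) = -286 + 270 = -16)
(m + d(343, 113))/(416870 + 201487) = (-400900 - 16)/(416870 + 201487) = -400916/618357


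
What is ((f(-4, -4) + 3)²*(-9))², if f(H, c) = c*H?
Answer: 10556001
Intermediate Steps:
f(H, c) = H*c
((f(-4, -4) + 3)²*(-9))² = ((-4*(-4) + 3)²*(-9))² = ((16 + 3)²*(-9))² = (19²*(-9))² = (361*(-9))² = (-3249)² = 10556001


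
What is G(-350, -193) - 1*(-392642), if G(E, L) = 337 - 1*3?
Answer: 392976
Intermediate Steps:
G(E, L) = 334 (G(E, L) = 337 - 3 = 334)
G(-350, -193) - 1*(-392642) = 334 - 1*(-392642) = 334 + 392642 = 392976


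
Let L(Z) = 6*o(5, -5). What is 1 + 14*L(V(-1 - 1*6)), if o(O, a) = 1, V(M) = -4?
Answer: 85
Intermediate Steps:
L(Z) = 6 (L(Z) = 6*1 = 6)
1 + 14*L(V(-1 - 1*6)) = 1 + 14*6 = 1 + 84 = 85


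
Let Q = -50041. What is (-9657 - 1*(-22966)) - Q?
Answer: 63350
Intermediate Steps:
(-9657 - 1*(-22966)) - Q = (-9657 - 1*(-22966)) - 1*(-50041) = (-9657 + 22966) + 50041 = 13309 + 50041 = 63350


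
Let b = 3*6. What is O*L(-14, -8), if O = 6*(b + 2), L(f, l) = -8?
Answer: -960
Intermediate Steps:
b = 18
O = 120 (O = 6*(18 + 2) = 6*20 = 120)
O*L(-14, -8) = 120*(-8) = -960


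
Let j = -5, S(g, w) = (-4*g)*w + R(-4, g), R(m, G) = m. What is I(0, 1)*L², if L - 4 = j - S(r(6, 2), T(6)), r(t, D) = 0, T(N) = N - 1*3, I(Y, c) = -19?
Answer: -171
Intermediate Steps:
T(N) = -3 + N (T(N) = N - 3 = -3 + N)
S(g, w) = -4 - 4*g*w (S(g, w) = (-4*g)*w - 4 = -4*g*w - 4 = -4 - 4*g*w)
L = 3 (L = 4 + (-5 - (-4 - 4*0*(-3 + 6))) = 4 + (-5 - (-4 - 4*0*3)) = 4 + (-5 - (-4 + 0)) = 4 + (-5 - 1*(-4)) = 4 + (-5 + 4) = 4 - 1 = 3)
I(0, 1)*L² = -19*3² = -19*9 = -171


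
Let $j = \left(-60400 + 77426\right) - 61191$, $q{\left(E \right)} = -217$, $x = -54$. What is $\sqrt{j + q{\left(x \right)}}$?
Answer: $i \sqrt{44382} \approx 210.67 i$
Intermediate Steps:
$j = -44165$ ($j = 17026 - 61191 = -44165$)
$\sqrt{j + q{\left(x \right)}} = \sqrt{-44165 - 217} = \sqrt{-44382} = i \sqrt{44382}$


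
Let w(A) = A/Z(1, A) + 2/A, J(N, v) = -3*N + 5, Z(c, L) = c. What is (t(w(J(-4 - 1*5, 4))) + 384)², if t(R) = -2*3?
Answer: 142884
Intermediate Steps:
J(N, v) = 5 - 3*N
w(A) = A + 2/A (w(A) = A/1 + 2/A = A*1 + 2/A = A + 2/A)
t(R) = -6
(t(w(J(-4 - 1*5, 4))) + 384)² = (-6 + 384)² = 378² = 142884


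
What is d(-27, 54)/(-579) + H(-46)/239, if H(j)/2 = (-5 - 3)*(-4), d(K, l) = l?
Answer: 8050/46127 ≈ 0.17452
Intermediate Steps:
H(j) = 64 (H(j) = 2*((-5 - 3)*(-4)) = 2*(-8*(-4)) = 2*32 = 64)
d(-27, 54)/(-579) + H(-46)/239 = 54/(-579) + 64/239 = 54*(-1/579) + 64*(1/239) = -18/193 + 64/239 = 8050/46127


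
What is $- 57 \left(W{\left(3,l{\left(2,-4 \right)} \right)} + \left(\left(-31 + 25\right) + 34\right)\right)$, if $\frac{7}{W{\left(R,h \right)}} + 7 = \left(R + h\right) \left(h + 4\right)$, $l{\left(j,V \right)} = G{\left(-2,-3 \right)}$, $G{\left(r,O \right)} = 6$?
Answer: $- \frac{132867}{83} \approx -1600.8$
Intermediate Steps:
$l{\left(j,V \right)} = 6$
$W{\left(R,h \right)} = \frac{7}{-7 + \left(4 + h\right) \left(R + h\right)}$ ($W{\left(R,h \right)} = \frac{7}{-7 + \left(R + h\right) \left(h + 4\right)} = \frac{7}{-7 + \left(R + h\right) \left(4 + h\right)} = \frac{7}{-7 + \left(4 + h\right) \left(R + h\right)}$)
$- 57 \left(W{\left(3,l{\left(2,-4 \right)} \right)} + \left(\left(-31 + 25\right) + 34\right)\right) = - 57 \left(\frac{7}{-7 + 6^{2} + 4 \cdot 3 + 4 \cdot 6 + 3 \cdot 6} + \left(\left(-31 + 25\right) + 34\right)\right) = - 57 \left(\frac{7}{-7 + 36 + 12 + 24 + 18} + \left(-6 + 34\right)\right) = - 57 \left(\frac{7}{83} + 28\right) = \left(-57\right) \frac{2331}{83} = - \frac{132867}{83}$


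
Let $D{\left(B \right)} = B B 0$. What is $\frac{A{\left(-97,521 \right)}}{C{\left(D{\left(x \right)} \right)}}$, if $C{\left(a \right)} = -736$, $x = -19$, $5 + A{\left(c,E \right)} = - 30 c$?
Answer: $- \frac{2905}{736} \approx -3.947$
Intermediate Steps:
$A{\left(c,E \right)} = -5 - 30 c$
$D{\left(B \right)} = 0$ ($D{\left(B \right)} = B^{2} \cdot 0 = 0$)
$\frac{A{\left(-97,521 \right)}}{C{\left(D{\left(x \right)} \right)}} = \frac{-5 - -2910}{-736} = \left(-5 + 2910\right) \left(- \frac{1}{736}\right) = 2905 \left(- \frac{1}{736}\right) = - \frac{2905}{736}$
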